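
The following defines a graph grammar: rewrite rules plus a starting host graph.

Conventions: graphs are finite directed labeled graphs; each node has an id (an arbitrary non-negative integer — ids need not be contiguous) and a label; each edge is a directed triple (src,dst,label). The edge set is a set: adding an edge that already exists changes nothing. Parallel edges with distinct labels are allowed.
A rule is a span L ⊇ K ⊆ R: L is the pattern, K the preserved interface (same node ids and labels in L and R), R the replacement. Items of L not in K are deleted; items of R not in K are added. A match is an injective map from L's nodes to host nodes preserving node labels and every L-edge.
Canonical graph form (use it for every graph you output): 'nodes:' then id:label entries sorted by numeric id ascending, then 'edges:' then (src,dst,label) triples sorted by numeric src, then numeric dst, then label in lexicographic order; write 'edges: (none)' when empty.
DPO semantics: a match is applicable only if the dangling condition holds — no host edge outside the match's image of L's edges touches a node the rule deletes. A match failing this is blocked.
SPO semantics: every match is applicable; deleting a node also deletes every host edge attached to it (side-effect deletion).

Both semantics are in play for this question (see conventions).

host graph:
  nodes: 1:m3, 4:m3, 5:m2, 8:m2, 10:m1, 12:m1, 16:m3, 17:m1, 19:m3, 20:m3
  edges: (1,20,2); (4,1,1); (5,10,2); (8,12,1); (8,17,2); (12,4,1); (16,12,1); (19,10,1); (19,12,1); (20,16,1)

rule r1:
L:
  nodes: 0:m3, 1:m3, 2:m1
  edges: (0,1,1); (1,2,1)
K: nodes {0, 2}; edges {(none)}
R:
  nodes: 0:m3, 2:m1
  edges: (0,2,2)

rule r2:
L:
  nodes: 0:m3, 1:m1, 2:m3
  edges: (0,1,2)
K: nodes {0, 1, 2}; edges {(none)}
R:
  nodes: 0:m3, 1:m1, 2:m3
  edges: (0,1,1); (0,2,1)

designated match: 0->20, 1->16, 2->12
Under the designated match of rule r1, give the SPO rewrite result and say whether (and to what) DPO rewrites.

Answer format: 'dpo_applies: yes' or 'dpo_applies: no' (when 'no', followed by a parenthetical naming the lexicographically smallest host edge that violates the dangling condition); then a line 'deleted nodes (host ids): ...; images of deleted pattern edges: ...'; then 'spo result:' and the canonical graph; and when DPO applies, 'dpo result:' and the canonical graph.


dpo_applies: yes
deleted nodes (host ids): 16; images of deleted pattern edges: (16,12,1); (20,16,1)
spo result:
nodes: 1:m3, 4:m3, 5:m2, 8:m2, 10:m1, 12:m1, 17:m1, 19:m3, 20:m3
edges: (1,20,2); (4,1,1); (5,10,2); (8,12,1); (8,17,2); (12,4,1); (19,10,1); (19,12,1); (20,12,2)
dpo result:
nodes: 1:m3, 4:m3, 5:m2, 8:m2, 10:m1, 12:m1, 17:m1, 19:m3, 20:m3
edges: (1,20,2); (4,1,1); (5,10,2); (8,12,1); (8,17,2); (12,4,1); (19,10,1); (19,12,1); (20,12,2)


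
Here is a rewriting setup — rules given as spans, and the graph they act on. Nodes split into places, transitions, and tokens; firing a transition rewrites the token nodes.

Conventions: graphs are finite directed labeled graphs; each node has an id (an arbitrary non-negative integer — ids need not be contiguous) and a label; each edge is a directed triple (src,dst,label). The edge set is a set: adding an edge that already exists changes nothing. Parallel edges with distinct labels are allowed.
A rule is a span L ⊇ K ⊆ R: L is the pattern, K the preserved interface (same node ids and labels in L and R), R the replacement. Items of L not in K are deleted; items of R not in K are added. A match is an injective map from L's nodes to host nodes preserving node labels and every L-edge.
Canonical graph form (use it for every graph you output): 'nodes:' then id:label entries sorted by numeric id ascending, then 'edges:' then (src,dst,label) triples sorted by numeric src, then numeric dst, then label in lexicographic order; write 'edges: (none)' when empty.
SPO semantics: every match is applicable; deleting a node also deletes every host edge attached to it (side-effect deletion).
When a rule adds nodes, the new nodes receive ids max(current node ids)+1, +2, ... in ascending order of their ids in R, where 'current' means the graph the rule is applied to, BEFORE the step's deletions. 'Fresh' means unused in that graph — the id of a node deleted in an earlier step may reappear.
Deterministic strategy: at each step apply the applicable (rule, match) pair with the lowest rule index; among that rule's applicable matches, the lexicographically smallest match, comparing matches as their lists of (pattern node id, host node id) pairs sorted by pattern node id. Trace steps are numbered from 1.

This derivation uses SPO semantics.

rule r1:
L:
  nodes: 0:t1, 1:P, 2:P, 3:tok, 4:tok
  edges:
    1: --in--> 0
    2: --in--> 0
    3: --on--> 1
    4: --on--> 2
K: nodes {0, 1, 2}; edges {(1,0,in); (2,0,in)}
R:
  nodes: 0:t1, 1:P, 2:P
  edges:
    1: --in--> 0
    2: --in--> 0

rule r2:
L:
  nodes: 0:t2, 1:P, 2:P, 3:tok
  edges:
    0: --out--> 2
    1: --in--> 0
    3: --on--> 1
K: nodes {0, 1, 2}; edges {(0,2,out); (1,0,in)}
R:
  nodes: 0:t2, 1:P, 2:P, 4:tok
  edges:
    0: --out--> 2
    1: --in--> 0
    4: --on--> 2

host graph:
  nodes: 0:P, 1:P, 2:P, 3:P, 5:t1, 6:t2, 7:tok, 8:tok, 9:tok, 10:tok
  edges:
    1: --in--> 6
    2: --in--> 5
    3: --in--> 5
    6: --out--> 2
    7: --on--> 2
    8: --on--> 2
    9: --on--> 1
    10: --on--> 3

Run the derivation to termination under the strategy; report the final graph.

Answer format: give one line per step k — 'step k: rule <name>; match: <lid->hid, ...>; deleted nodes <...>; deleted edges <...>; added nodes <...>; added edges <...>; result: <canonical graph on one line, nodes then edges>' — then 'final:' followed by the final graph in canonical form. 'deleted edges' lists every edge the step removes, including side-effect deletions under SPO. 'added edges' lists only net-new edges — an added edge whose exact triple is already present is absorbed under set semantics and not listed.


step 1: rule r1; match: 0->5, 1->2, 2->3, 3->7, 4->10; deleted nodes 7, 10; deleted edges (7,2,on); (10,3,on); added nodes (none); added edges (none); result: nodes: 0:P, 1:P, 2:P, 3:P, 5:t1, 6:t2, 8:tok, 9:tok edges: (1,6,in); (2,5,in); (3,5,in); (6,2,out); (8,2,on); (9,1,on)
step 2: rule r2; match: 0->6, 1->1, 2->2, 3->9; deleted nodes 9; deleted edges (9,1,on); added nodes 10; added edges (10,2,on); result: nodes: 0:P, 1:P, 2:P, 3:P, 5:t1, 6:t2, 8:tok, 10:tok edges: (1,6,in); (2,5,in); (3,5,in); (6,2,out); (8,2,on); (10,2,on)
final:
nodes: 0:P, 1:P, 2:P, 3:P, 5:t1, 6:t2, 8:tok, 10:tok
edges: (1,6,in); (2,5,in); (3,5,in); (6,2,out); (8,2,on); (10,2,on)


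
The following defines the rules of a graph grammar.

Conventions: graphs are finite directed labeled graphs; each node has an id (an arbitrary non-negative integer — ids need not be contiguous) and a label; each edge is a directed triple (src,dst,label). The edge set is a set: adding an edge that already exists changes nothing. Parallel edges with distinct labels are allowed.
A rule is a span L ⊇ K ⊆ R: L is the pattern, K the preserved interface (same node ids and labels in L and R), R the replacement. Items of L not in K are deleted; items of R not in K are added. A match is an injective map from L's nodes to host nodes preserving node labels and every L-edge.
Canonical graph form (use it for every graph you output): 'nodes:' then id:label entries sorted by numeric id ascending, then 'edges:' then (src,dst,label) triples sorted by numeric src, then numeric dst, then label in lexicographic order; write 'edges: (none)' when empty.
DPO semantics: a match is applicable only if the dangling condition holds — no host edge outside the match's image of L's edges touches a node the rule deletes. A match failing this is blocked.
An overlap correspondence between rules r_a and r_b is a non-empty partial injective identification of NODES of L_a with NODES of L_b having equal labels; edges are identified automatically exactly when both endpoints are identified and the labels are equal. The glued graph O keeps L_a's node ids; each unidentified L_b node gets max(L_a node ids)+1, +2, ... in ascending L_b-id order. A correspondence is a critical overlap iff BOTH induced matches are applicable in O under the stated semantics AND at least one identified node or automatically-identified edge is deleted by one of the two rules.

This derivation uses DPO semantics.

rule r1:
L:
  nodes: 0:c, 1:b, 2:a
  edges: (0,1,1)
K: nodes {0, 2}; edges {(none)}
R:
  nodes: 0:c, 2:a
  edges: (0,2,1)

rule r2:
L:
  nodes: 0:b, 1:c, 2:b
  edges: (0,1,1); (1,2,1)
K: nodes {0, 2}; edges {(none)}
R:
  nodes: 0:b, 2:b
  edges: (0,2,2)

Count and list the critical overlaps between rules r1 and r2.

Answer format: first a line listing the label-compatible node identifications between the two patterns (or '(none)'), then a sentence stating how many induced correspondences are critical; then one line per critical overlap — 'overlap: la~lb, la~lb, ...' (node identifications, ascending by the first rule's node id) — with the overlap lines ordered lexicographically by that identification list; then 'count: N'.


label-compatible node identifications between L(r1) and L(r2): 0~1, 1~0, 1~2
1 of the induced correspondences is a critical overlap of r1 and r2.
overlap: 0~1, 1~2
count: 1


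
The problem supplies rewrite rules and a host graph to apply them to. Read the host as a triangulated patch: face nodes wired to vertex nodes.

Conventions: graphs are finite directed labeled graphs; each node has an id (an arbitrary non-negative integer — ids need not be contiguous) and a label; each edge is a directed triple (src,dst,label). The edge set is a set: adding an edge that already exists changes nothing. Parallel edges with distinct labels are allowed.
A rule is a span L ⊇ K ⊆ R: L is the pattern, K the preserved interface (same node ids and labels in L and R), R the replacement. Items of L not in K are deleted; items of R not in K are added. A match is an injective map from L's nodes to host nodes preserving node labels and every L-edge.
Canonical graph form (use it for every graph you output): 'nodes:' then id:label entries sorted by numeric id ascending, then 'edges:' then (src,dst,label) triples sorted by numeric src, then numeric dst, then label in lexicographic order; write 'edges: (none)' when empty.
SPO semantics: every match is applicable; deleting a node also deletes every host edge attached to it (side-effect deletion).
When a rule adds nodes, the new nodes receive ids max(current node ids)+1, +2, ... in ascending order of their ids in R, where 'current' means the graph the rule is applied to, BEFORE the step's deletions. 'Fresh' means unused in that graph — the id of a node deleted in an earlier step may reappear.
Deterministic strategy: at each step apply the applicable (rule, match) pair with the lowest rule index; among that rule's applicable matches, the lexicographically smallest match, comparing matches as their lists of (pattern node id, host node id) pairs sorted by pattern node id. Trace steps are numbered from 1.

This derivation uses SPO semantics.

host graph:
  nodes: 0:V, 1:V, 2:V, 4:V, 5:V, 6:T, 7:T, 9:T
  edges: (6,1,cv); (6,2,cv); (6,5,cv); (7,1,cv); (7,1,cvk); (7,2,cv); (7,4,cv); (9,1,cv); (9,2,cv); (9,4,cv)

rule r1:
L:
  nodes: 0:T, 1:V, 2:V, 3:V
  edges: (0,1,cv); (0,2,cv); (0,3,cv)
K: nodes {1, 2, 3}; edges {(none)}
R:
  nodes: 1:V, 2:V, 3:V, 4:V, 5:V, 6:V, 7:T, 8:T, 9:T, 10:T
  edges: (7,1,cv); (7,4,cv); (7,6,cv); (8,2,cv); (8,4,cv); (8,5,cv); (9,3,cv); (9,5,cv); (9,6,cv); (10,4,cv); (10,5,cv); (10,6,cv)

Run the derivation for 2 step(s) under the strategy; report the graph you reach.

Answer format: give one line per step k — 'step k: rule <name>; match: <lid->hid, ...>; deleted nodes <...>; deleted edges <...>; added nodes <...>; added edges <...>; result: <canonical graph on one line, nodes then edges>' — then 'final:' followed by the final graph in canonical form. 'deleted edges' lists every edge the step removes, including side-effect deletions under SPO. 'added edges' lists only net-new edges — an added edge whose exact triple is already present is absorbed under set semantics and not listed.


step 1: rule r1; match: 0->6, 1->1, 2->2, 3->5; deleted nodes 6; deleted edges (6,1,cv); (6,2,cv); (6,5,cv); added nodes 10, 11, 12, 13, 14, 15, 16; added edges (13,1,cv); (13,10,cv); (13,12,cv); (14,2,cv); (14,10,cv); (14,11,cv); (15,5,cv); (15,11,cv); (15,12,cv); (16,10,cv); (16,11,cv); (16,12,cv); result: nodes: 0:V, 1:V, 2:V, 4:V, 5:V, 7:T, 9:T, 10:V, 11:V, 12:V, 13:T, 14:T, 15:T, 16:T edges: (7,1,cv); (7,1,cvk); (7,2,cv); (7,4,cv); (9,1,cv); (9,2,cv); (9,4,cv); (13,1,cv); (13,10,cv); (13,12,cv); (14,2,cv); (14,10,cv); (14,11,cv); (15,5,cv); (15,11,cv); (15,12,cv); (16,10,cv); (16,11,cv); (16,12,cv)
step 2: rule r1; match: 0->7, 1->1, 2->2, 3->4; deleted nodes 7; deleted edges (7,1,cv); (7,1,cvk); (7,2,cv); (7,4,cv); added nodes 17, 18, 19, 20, 21, 22, 23; added edges (20,1,cv); (20,17,cv); (20,19,cv); (21,2,cv); (21,17,cv); (21,18,cv); (22,4,cv); (22,18,cv); (22,19,cv); (23,17,cv); (23,18,cv); (23,19,cv); result: nodes: 0:V, 1:V, 2:V, 4:V, 5:V, 9:T, 10:V, 11:V, 12:V, 13:T, 14:T, 15:T, 16:T, 17:V, 18:V, 19:V, 20:T, 21:T, 22:T, 23:T edges: (9,1,cv); (9,2,cv); (9,4,cv); (13,1,cv); (13,10,cv); (13,12,cv); (14,2,cv); (14,10,cv); (14,11,cv); (15,5,cv); (15,11,cv); (15,12,cv); (16,10,cv); (16,11,cv); (16,12,cv); (20,1,cv); (20,17,cv); (20,19,cv); (21,2,cv); (21,17,cv); (21,18,cv); (22,4,cv); (22,18,cv); (22,19,cv); (23,17,cv); (23,18,cv); (23,19,cv)
final:
nodes: 0:V, 1:V, 2:V, 4:V, 5:V, 9:T, 10:V, 11:V, 12:V, 13:T, 14:T, 15:T, 16:T, 17:V, 18:V, 19:V, 20:T, 21:T, 22:T, 23:T
edges: (9,1,cv); (9,2,cv); (9,4,cv); (13,1,cv); (13,10,cv); (13,12,cv); (14,2,cv); (14,10,cv); (14,11,cv); (15,5,cv); (15,11,cv); (15,12,cv); (16,10,cv); (16,11,cv); (16,12,cv); (20,1,cv); (20,17,cv); (20,19,cv); (21,2,cv); (21,17,cv); (21,18,cv); (22,4,cv); (22,18,cv); (22,19,cv); (23,17,cv); (23,18,cv); (23,19,cv)


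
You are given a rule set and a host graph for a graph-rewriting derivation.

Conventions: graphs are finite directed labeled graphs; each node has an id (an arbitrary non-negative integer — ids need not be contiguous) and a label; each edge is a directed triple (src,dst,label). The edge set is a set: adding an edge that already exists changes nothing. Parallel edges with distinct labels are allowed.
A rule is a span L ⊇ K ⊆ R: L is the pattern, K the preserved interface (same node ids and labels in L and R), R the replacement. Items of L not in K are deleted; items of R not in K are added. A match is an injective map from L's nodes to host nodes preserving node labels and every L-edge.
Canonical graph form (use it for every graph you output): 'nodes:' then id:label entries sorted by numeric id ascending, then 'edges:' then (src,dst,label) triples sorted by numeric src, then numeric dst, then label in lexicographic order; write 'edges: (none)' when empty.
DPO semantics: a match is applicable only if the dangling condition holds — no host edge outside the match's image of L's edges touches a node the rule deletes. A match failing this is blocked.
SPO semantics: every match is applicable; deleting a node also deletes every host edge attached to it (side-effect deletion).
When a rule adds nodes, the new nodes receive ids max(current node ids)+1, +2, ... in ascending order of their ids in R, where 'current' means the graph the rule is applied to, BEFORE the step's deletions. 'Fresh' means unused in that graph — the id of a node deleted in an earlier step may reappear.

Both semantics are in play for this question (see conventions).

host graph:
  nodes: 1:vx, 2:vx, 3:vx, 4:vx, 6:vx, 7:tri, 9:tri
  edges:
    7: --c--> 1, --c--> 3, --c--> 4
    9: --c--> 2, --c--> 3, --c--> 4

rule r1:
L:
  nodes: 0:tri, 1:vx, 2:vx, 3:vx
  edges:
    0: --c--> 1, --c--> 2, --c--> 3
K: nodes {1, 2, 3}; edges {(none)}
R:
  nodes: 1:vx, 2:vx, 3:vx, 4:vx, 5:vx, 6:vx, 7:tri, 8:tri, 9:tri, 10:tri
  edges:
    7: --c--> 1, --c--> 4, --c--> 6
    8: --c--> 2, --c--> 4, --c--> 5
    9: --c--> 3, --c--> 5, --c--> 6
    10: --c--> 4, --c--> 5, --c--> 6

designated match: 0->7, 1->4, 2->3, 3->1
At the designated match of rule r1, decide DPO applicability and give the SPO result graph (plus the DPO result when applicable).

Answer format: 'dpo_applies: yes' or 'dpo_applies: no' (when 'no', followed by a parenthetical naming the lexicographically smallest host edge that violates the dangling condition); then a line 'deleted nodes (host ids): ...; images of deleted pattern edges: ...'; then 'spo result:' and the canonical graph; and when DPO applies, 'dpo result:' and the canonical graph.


dpo_applies: yes
deleted nodes (host ids): 7; images of deleted pattern edges: (7,1,c); (7,3,c); (7,4,c)
spo result:
nodes: 1:vx, 2:vx, 3:vx, 4:vx, 6:vx, 9:tri, 10:vx, 11:vx, 12:vx, 13:tri, 14:tri, 15:tri, 16:tri
edges: (9,2,c); (9,3,c); (9,4,c); (13,4,c); (13,10,c); (13,12,c); (14,3,c); (14,10,c); (14,11,c); (15,1,c); (15,11,c); (15,12,c); (16,10,c); (16,11,c); (16,12,c)
dpo result:
nodes: 1:vx, 2:vx, 3:vx, 4:vx, 6:vx, 9:tri, 10:vx, 11:vx, 12:vx, 13:tri, 14:tri, 15:tri, 16:tri
edges: (9,2,c); (9,3,c); (9,4,c); (13,4,c); (13,10,c); (13,12,c); (14,3,c); (14,10,c); (14,11,c); (15,1,c); (15,11,c); (15,12,c); (16,10,c); (16,11,c); (16,12,c)


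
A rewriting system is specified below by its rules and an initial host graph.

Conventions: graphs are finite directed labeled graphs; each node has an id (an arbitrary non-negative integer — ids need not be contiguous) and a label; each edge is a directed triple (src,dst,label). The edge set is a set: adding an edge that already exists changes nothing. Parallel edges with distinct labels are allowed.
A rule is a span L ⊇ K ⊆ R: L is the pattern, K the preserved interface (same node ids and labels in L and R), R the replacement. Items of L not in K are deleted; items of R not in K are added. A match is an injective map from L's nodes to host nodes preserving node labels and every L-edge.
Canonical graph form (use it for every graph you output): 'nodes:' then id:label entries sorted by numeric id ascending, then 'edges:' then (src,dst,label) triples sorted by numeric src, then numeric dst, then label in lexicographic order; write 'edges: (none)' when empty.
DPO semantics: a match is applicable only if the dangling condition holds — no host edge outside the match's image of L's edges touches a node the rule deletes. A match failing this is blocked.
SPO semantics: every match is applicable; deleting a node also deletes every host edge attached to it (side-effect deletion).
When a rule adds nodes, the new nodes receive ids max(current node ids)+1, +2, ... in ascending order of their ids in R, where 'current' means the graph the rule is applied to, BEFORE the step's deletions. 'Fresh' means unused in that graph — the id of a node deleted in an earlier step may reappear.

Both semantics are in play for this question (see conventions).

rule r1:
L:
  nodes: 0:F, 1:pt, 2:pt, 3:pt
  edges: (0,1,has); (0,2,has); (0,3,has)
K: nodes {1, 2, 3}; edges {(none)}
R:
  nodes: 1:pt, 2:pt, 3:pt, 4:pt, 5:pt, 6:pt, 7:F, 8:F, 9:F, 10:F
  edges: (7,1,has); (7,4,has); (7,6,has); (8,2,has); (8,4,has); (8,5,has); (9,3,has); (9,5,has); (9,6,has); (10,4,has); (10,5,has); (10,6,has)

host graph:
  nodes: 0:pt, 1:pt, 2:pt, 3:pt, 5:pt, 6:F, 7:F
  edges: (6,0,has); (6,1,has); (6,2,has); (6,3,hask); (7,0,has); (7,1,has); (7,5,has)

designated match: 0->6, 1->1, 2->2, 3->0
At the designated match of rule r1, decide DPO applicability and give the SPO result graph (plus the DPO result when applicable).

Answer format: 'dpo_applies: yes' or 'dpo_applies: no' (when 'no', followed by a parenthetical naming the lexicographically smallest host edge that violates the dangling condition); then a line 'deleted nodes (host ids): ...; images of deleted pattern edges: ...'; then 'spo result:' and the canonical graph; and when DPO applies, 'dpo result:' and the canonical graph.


dpo_applies: no
(the rule deletes node 6, which keeps host edge (6,3,hask) outside the match image — the dangling condition fails, DPO blocks; SPO proceeds and side-deletes such edges)
deleted nodes (host ids): 6; images of deleted pattern edges: (6,0,has); (6,1,has); (6,2,has)
spo result:
nodes: 0:pt, 1:pt, 2:pt, 3:pt, 5:pt, 7:F, 8:pt, 9:pt, 10:pt, 11:F, 12:F, 13:F, 14:F
edges: (7,0,has); (7,1,has); (7,5,has); (11,1,has); (11,8,has); (11,10,has); (12,2,has); (12,8,has); (12,9,has); (13,0,has); (13,9,has); (13,10,has); (14,8,has); (14,9,has); (14,10,has)


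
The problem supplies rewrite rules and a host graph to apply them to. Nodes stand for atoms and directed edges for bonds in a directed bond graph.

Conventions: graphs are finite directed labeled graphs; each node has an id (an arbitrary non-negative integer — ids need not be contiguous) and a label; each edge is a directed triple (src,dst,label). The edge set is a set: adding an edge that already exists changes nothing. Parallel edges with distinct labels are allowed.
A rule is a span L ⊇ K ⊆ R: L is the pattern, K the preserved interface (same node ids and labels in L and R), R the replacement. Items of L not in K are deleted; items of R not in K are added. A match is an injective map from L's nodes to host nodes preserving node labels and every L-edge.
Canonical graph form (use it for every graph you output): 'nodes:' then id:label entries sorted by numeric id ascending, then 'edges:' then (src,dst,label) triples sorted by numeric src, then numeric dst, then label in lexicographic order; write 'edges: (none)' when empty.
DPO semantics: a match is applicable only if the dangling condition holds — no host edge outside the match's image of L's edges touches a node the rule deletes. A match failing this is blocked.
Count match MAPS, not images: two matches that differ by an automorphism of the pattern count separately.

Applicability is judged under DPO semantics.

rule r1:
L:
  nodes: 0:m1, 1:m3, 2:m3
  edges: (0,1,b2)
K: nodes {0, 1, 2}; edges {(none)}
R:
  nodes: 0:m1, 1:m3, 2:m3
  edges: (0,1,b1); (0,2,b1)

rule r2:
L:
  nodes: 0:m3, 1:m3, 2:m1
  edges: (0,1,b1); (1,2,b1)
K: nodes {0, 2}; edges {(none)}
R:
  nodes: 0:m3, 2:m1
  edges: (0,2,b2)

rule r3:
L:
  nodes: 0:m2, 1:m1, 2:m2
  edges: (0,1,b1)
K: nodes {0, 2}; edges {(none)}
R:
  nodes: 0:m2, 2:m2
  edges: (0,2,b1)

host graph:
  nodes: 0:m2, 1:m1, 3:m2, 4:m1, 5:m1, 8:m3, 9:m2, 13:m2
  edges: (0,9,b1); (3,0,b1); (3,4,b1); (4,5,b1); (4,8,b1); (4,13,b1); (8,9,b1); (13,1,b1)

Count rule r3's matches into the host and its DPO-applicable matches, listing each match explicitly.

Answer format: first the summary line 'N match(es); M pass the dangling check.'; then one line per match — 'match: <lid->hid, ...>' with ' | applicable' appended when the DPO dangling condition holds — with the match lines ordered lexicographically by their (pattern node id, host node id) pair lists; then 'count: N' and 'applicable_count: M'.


6 match(es); 3 pass the dangling check.
match: 0->3, 1->4, 2->0
match: 0->3, 1->4, 2->9
match: 0->3, 1->4, 2->13
match: 0->13, 1->1, 2->0 | applicable
match: 0->13, 1->1, 2->3 | applicable
match: 0->13, 1->1, 2->9 | applicable
count: 6
applicable_count: 3


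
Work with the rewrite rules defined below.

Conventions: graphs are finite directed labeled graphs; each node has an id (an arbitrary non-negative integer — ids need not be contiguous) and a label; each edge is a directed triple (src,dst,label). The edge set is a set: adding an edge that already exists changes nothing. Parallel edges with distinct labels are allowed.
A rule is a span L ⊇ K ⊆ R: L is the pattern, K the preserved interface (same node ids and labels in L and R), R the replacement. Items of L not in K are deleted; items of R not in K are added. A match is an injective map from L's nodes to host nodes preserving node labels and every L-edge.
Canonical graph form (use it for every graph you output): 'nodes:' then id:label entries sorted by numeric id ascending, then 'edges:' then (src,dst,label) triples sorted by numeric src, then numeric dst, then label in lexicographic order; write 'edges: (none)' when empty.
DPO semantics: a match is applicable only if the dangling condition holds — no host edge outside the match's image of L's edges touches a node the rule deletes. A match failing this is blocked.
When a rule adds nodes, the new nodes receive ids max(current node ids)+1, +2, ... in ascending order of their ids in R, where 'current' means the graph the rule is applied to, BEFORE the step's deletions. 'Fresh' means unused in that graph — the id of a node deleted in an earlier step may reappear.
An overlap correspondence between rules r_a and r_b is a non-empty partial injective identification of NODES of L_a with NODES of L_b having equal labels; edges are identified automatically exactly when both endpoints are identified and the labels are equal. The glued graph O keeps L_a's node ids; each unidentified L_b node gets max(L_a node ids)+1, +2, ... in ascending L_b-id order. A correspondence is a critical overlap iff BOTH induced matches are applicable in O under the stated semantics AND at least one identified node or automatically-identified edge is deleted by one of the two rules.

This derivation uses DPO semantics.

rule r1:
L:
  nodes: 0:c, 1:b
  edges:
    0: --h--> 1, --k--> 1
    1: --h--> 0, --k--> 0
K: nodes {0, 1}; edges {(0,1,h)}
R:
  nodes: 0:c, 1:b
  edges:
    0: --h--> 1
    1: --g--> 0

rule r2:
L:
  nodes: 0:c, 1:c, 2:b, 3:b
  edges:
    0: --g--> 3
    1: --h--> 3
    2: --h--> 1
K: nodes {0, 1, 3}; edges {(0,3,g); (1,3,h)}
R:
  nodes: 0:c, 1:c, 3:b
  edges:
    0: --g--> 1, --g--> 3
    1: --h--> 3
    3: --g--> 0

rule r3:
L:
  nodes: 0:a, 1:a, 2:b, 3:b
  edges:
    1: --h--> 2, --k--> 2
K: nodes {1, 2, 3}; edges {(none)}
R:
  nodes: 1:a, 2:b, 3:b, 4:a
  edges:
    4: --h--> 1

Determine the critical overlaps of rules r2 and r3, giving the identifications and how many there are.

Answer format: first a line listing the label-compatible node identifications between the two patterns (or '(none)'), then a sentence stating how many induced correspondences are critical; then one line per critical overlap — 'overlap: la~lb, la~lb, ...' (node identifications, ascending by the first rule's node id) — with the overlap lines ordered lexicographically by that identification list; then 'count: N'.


label-compatible node identifications between L(r2) and L(r3): 2~2, 2~3, 3~2, 3~3
2 of the induced correspondences are critical overlaps of r2 and r3.
overlap: 2~3
overlap: 2~3, 3~2
count: 2


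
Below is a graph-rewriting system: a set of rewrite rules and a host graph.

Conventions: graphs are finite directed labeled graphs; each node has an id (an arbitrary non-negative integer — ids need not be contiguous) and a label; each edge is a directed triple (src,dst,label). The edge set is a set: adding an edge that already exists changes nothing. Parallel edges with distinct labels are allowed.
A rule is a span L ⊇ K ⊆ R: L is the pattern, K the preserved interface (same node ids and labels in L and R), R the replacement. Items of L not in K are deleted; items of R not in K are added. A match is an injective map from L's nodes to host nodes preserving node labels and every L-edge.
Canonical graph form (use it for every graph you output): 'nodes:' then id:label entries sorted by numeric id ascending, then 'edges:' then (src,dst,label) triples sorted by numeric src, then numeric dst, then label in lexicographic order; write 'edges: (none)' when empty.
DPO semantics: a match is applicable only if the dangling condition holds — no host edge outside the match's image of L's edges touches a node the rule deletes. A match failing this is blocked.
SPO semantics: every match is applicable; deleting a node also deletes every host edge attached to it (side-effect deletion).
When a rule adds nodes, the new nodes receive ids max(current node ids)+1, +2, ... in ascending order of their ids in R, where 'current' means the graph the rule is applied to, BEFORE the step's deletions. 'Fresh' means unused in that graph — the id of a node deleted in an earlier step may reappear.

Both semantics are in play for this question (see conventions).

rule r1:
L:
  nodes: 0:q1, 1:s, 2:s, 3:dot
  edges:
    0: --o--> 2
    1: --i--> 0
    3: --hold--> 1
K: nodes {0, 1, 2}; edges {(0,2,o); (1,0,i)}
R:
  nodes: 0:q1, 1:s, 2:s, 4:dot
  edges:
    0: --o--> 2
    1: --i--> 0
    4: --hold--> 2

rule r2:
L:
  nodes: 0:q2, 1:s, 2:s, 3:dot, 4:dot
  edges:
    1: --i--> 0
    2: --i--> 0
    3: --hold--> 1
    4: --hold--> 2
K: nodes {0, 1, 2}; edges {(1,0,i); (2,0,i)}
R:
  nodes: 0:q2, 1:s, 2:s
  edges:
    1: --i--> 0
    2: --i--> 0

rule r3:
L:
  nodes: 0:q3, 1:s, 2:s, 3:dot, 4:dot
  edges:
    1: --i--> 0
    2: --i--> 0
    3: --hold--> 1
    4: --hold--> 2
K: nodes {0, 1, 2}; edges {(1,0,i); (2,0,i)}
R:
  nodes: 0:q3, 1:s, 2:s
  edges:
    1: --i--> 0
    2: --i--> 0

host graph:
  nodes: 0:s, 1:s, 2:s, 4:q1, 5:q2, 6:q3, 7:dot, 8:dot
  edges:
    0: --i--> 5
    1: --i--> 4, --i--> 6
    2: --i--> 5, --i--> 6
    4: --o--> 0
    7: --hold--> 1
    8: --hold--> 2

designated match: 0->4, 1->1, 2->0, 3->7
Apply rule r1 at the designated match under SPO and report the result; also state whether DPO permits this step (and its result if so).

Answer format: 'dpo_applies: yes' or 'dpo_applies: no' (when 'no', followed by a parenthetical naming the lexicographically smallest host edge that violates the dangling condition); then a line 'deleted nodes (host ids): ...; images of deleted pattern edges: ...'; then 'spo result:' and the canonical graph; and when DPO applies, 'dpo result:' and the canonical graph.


dpo_applies: yes
deleted nodes (host ids): 7; images of deleted pattern edges: (7,1,hold)
spo result:
nodes: 0:s, 1:s, 2:s, 4:q1, 5:q2, 6:q3, 8:dot, 9:dot
edges: (0,5,i); (1,4,i); (1,6,i); (2,5,i); (2,6,i); (4,0,o); (8,2,hold); (9,0,hold)
dpo result:
nodes: 0:s, 1:s, 2:s, 4:q1, 5:q2, 6:q3, 8:dot, 9:dot
edges: (0,5,i); (1,4,i); (1,6,i); (2,5,i); (2,6,i); (4,0,o); (8,2,hold); (9,0,hold)


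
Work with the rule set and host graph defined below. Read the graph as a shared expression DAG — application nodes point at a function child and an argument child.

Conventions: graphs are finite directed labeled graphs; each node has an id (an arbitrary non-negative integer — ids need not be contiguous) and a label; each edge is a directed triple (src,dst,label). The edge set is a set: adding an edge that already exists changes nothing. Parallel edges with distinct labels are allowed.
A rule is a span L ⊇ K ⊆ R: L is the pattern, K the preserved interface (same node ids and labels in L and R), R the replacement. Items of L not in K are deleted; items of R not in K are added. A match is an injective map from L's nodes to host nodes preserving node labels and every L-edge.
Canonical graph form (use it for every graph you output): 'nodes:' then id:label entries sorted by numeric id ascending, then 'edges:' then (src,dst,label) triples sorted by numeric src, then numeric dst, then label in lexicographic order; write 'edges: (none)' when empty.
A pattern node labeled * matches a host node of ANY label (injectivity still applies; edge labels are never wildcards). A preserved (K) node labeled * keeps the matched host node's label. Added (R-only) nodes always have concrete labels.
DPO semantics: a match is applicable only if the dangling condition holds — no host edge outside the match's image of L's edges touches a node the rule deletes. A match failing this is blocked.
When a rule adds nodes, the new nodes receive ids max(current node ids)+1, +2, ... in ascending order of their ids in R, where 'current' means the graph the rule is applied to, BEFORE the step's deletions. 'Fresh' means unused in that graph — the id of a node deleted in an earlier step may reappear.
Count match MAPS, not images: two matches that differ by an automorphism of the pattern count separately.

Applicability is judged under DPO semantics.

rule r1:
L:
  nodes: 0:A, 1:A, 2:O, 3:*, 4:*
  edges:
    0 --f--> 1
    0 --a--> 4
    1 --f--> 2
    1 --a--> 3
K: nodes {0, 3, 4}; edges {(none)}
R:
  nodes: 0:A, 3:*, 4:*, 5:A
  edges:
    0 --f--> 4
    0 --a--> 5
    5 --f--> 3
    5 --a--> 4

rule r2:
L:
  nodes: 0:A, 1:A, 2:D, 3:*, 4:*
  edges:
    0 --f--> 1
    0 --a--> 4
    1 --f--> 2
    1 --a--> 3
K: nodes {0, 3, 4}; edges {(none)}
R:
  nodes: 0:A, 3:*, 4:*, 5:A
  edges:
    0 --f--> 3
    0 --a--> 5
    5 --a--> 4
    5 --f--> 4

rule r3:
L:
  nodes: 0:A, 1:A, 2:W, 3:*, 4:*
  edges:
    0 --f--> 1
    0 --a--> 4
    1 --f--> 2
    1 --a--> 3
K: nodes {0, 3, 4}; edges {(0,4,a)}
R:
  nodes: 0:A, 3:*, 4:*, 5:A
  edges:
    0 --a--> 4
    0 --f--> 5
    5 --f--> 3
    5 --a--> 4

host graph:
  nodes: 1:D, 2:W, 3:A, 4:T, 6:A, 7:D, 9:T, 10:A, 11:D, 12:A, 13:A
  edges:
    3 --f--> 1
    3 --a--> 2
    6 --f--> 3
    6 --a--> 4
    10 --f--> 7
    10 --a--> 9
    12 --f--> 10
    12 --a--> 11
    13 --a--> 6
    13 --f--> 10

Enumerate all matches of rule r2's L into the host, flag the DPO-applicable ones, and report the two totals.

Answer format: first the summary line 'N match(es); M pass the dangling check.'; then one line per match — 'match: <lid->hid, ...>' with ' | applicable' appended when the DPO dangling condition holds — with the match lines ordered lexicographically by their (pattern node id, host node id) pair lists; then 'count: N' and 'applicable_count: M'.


3 match(es); 1 pass the dangling check.
match: 0->6, 1->3, 2->1, 3->2, 4->4 | applicable
match: 0->12, 1->10, 2->7, 3->9, 4->11
match: 0->13, 1->10, 2->7, 3->9, 4->6
count: 3
applicable_count: 1


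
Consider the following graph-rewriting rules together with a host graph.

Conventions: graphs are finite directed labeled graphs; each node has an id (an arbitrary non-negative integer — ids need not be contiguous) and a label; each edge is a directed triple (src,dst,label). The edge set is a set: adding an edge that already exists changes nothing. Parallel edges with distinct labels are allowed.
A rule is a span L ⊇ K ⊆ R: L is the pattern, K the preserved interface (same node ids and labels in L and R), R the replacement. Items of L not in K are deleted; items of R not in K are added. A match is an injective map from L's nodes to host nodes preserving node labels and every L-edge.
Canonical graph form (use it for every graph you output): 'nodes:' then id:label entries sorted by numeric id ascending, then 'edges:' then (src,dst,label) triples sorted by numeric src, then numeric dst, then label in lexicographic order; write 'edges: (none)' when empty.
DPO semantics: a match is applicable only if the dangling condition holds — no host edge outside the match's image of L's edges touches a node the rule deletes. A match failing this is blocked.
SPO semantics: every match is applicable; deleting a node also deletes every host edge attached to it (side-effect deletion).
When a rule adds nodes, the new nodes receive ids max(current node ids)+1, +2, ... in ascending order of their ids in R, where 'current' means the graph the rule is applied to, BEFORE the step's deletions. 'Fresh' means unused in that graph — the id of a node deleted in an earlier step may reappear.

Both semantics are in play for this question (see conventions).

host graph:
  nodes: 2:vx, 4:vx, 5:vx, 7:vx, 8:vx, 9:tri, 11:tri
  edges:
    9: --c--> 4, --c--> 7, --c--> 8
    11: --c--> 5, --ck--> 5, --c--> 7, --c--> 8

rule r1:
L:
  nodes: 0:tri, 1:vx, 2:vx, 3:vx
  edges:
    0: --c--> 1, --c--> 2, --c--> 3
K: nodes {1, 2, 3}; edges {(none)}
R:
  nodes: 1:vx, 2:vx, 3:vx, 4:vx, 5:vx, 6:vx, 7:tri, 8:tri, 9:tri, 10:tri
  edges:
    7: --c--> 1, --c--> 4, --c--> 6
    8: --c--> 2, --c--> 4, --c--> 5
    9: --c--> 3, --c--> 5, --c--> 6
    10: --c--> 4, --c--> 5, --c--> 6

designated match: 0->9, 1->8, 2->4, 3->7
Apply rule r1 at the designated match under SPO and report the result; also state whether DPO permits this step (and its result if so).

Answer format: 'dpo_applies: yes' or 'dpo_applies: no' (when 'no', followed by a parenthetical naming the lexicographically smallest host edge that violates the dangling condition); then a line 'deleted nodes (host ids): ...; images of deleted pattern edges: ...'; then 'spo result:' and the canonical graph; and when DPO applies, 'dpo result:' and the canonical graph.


dpo_applies: yes
deleted nodes (host ids): 9; images of deleted pattern edges: (9,4,c); (9,7,c); (9,8,c)
spo result:
nodes: 2:vx, 4:vx, 5:vx, 7:vx, 8:vx, 11:tri, 12:vx, 13:vx, 14:vx, 15:tri, 16:tri, 17:tri, 18:tri
edges: (11,5,c); (11,5,ck); (11,7,c); (11,8,c); (15,8,c); (15,12,c); (15,14,c); (16,4,c); (16,12,c); (16,13,c); (17,7,c); (17,13,c); (17,14,c); (18,12,c); (18,13,c); (18,14,c)
dpo result:
nodes: 2:vx, 4:vx, 5:vx, 7:vx, 8:vx, 11:tri, 12:vx, 13:vx, 14:vx, 15:tri, 16:tri, 17:tri, 18:tri
edges: (11,5,c); (11,5,ck); (11,7,c); (11,8,c); (15,8,c); (15,12,c); (15,14,c); (16,4,c); (16,12,c); (16,13,c); (17,7,c); (17,13,c); (17,14,c); (18,12,c); (18,13,c); (18,14,c)


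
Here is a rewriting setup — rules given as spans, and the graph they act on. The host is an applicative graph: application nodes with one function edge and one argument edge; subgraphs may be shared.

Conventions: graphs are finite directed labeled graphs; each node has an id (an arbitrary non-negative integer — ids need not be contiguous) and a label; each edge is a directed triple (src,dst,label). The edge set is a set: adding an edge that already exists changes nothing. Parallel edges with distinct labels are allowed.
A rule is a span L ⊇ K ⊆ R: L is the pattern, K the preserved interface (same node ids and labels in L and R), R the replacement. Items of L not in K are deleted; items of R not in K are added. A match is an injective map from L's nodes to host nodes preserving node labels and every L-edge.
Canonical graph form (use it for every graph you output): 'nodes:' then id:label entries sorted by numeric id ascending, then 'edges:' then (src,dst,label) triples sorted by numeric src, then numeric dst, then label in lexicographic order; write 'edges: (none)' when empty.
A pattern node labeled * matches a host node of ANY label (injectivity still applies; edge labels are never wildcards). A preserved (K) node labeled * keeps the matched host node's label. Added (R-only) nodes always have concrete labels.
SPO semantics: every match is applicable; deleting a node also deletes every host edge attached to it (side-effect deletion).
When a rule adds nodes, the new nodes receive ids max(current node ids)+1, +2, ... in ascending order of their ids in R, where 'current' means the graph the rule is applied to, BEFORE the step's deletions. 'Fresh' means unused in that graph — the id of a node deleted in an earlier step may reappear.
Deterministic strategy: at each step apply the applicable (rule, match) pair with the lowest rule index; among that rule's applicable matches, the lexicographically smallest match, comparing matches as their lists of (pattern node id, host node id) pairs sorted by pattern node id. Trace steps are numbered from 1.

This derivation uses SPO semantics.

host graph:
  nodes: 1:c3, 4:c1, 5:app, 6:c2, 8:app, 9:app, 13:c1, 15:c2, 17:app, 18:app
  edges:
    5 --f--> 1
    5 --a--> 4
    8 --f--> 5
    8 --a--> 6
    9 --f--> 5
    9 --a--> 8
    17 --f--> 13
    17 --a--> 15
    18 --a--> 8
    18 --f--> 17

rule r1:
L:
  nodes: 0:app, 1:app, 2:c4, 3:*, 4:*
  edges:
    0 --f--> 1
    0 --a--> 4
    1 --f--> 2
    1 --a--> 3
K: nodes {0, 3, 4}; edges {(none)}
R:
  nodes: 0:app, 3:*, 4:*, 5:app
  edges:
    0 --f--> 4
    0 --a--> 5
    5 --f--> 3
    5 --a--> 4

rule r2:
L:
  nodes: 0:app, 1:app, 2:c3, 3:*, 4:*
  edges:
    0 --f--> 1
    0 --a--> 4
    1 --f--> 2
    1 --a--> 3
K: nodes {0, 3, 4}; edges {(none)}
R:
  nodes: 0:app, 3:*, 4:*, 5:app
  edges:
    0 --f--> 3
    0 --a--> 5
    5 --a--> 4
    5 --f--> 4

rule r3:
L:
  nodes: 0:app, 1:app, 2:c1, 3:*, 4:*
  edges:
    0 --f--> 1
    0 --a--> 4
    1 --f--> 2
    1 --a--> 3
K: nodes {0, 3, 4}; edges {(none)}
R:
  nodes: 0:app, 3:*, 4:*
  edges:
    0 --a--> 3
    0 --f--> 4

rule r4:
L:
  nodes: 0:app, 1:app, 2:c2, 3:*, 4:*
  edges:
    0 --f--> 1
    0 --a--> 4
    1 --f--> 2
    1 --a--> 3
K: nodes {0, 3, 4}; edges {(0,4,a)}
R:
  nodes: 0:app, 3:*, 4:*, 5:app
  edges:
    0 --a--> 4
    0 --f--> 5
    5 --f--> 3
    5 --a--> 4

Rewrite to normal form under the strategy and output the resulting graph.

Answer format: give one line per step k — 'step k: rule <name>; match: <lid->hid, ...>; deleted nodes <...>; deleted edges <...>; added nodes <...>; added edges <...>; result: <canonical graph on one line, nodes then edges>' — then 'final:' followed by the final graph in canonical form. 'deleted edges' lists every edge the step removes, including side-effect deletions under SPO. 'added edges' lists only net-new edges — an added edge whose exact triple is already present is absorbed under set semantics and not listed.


step 1: rule r2; match: 0->8, 1->5, 2->1, 3->4, 4->6; deleted nodes 1, 5; deleted edges (5,1,f); (5,4,a); (8,5,f); (8,6,a); (9,5,f); added nodes 19; added edges (8,4,f); (8,19,a); (19,6,a); (19,6,f); result: nodes: 4:c1, 6:c2, 8:app, 9:app, 13:c1, 15:c2, 17:app, 18:app, 19:app edges: (8,4,f); (8,19,a); (9,8,a); (17,13,f); (17,15,a); (18,8,a); (18,17,f); (19,6,a); (19,6,f)
step 2: rule r3; match: 0->18, 1->17, 2->13, 3->15, 4->8; deleted nodes 13, 17; deleted edges (17,13,f); (17,15,a); (18,8,a); (18,17,f); added nodes (none); added edges (18,8,f); (18,15,a); result: nodes: 4:c1, 6:c2, 8:app, 9:app, 15:c2, 18:app, 19:app edges: (8,4,f); (8,19,a); (9,8,a); (18,8,f); (18,15,a); (19,6,a); (19,6,f)
step 3: rule r3; match: 0->18, 1->8, 2->4, 3->19, 4->15; deleted nodes 4, 8; deleted edges (8,4,f); (8,19,a); (9,8,a); (18,8,f); (18,15,a); added nodes (none); added edges (18,15,f); (18,19,a); result: nodes: 6:c2, 9:app, 15:c2, 18:app, 19:app edges: (18,15,f); (18,19,a); (19,6,a); (19,6,f)
final:
nodes: 6:c2, 9:app, 15:c2, 18:app, 19:app
edges: (18,15,f); (18,19,a); (19,6,a); (19,6,f)
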